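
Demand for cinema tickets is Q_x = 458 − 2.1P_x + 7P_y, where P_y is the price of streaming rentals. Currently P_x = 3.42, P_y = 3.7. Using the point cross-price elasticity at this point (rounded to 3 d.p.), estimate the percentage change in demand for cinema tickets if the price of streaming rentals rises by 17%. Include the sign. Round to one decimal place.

0.9%

At P_x = 3.42, P_y = 3.7: Q_x = 476.718.
∂Q_x/∂P_y = 7.
ε = (∂Q_x/∂P_y)(P_y/Q_x) = 7.0000 × 3.7/476.718 ≈ 0.054.
%ΔQ_x ≈ ε × %ΔP_y = 0.054 × (17%) = 0.9%.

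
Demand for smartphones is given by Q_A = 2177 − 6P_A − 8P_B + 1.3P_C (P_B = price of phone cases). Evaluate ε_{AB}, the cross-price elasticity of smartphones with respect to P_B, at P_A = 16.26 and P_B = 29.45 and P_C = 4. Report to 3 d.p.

-0.127

At P_A = 16.26 and P_B = 29.45 and P_C = 4: Q_A = 1849.04.
∂Q_A/∂P_B = -8.
ε = (∂Q_A/∂P_B)(P_B/Q_A) = -8 × (29.45/1849.04) ≈ -0.127.
Since ε < 0, smartphones and phone cases are complements.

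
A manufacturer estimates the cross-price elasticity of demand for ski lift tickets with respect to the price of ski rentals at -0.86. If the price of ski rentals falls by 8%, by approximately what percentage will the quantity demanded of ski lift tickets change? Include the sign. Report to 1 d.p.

%ΔQ ≈ ε × %ΔP of ski rentals = -0.86 × (-8%) = 6.9%.

6.9%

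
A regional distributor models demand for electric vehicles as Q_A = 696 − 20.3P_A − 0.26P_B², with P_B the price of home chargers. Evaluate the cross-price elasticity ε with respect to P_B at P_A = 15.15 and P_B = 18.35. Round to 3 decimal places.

At P_A = 15.15 and P_B = 18.35: Q_A = 300.907.
∂Q_A/∂P_B = -0.52P_B = -0.52(18.35) = -9.5420.
ε = (∂Q_A/∂P_B)(P_B/Q_A) = -9.5420 × (18.35/300.907) ≈ -0.582.
ε < 0: complements.

-0.582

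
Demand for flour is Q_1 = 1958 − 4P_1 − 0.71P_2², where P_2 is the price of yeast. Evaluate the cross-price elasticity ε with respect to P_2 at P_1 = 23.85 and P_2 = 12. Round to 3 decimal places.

-0.116

At P_1 = 23.85 and P_2 = 12: Q_1 = 1760.36.
∂Q_1/∂P_2 = -1.42P_2 = -1.42(12) = -17.0400.
ε = (∂Q_1/∂P_2)(P_2/Q_1) = -17.0400 × (12/1760.36) ≈ -0.116.
ε < 0: complements.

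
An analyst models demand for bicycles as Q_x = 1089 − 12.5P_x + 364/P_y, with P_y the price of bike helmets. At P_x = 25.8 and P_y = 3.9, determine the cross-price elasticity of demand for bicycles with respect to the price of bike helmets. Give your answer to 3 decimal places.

-0.109

At P_x = 25.8 and P_y = 3.9: Q_x = 859.833.
∂Q_x/∂P_y = −364/P_y² = -23.9316.
ε = (∂Q_x/∂P_y)(P_y/Q_x) = -23.9316 × (3.9/859.833) ≈ -0.109.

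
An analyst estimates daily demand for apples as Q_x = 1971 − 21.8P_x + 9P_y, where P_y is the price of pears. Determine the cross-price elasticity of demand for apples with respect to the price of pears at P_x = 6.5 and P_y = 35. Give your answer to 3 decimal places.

At P_x = 6.5 and P_y = 35: Q_x = 2144.3.
∂Q_x/∂P_y = 9.
ε = (∂Q_x/∂P_y)(P_y/Q_x) = 9 × (35/2144.3) ≈ 0.147.
Since ε > 0, apples and pears are substitutes.

0.147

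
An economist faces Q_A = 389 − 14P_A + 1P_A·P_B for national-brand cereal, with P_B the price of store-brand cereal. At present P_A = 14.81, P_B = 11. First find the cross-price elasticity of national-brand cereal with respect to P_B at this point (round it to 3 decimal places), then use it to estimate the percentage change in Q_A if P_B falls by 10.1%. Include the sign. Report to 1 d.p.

-4.8%

At P_A = 14.81, P_B = 11: Q_A = 344.57.
∂Q_A/∂P_B = 1P_A = 14.8100.
ε = (∂Q_A/∂P_B)(P_B/Q_A) = 14.8100 × 11/344.57 ≈ 0.473.
%ΔQ_A ≈ ε × %ΔP_B = 0.473 × (-10.1%) = -4.8%.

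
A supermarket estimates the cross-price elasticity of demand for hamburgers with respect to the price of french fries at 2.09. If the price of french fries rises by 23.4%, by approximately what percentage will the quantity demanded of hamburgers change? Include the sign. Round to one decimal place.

48.9%

%ΔQ ≈ ε × %ΔP of french fries = 2.09 × (23.4%) = 48.9%.
Demand for hamburgers rises by about 48.9%.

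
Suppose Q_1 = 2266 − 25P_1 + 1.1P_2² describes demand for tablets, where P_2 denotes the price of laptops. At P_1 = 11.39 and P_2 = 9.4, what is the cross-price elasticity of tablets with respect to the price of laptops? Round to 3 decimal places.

At P_1 = 11.39 and P_2 = 9.4: Q_1 = 2078.446.
∂Q_1/∂P_2 = 2.2P_2 = 2.2(9.4) = 20.6800.
ε = (∂Q_1/∂P_2)(P_2/Q_1) = 20.6800 × (9.4/2078.446) ≈ 0.094.

0.094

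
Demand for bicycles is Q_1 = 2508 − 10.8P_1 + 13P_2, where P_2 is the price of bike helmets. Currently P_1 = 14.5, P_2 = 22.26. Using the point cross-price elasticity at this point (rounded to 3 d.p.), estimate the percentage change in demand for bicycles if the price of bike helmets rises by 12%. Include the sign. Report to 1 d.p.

1.3%

At P_1 = 14.5, P_2 = 22.26: Q_1 = 2640.78.
∂Q_1/∂P_2 = 13.
ε = (∂Q_1/∂P_2)(P_2/Q_1) = 13.0000 × 22.26/2640.78 ≈ 0.110.
%ΔQ_1 ≈ ε × %ΔP_2 = 0.110 × (12%) = 1.3%.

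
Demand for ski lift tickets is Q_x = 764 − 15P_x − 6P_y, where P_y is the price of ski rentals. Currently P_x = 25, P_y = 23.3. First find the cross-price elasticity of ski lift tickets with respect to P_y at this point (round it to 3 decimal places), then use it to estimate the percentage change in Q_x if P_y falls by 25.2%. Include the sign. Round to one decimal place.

At P_x = 25, P_y = 23.3: Q_x = 249.2.
∂Q_x/∂P_y = -6.
ε = (∂Q_x/∂P_y)(P_y/Q_x) = -6.0000 × 23.3/249.2 ≈ -0.561.
%ΔQ_x ≈ ε × %ΔP_y = -0.561 × (-25.2%) = 14.1%.

14.1%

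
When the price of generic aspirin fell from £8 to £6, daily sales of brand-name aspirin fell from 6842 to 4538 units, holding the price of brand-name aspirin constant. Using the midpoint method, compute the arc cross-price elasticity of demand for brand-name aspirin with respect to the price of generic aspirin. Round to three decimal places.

1.417

ΔQ_A = 4538 − 6842 = -2304; ΔP_B = 6 − 8 = -2.
Midpoints: Q̄_A = 5690.0, P̄_B = 7.00.
ε = (ΔQ_A/Q̄_A)/(ΔP_B/P̄_B) = (-2304/5690.0)/(-2/7.00) ≈ 1.417.
ε > 0: brand-name aspirin and generic aspirin are substitutes.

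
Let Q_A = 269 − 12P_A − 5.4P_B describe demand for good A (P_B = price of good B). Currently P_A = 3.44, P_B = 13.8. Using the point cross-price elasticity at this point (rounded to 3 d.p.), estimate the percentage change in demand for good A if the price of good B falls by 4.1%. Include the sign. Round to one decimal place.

2.0%

At P_A = 3.44, P_B = 13.8: Q_A = 153.2.
∂Q_A/∂P_B = -5.4.
ε = (∂Q_A/∂P_B)(P_B/Q_A) = -5.4000 × 13.8/153.2 ≈ -0.486.
%ΔQ_A ≈ ε × %ΔP_B = -0.486 × (-4.1%) = 2.0%.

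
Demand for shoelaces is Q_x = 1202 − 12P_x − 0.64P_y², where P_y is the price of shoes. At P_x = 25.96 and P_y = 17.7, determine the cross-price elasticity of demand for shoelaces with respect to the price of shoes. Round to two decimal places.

At P_x = 25.96 and P_y = 17.7: Q_x = 689.974.
∂Q_x/∂P_y = -1.28P_y = -1.28(17.7) = -22.6560.
ε = (∂Q_x/∂P_y)(P_y/Q_x) = -22.6560 × (17.7/689.974) ≈ -0.58.
ε < 0: complements.

-0.58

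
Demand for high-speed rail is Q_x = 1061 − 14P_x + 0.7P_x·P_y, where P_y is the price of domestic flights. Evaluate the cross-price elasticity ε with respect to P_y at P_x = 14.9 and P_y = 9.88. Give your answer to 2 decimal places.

0.11

At P_x = 14.9 and P_y = 9.88: Q_x = 955.448.
∂Q_x/∂P_y = 0.7P_x = 0.7(14.9) = 10.4300.
ε = (∂Q_x/∂P_y)(P_y/Q_x) = 10.4300 × (9.88/955.448) ≈ 0.11.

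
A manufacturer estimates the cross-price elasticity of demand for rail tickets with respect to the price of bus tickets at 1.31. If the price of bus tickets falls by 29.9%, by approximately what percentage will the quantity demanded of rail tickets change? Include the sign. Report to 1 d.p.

-39.2%

%ΔQ ≈ ε × %ΔP of bus tickets = 1.31 × (-29.9%) = -39.2%.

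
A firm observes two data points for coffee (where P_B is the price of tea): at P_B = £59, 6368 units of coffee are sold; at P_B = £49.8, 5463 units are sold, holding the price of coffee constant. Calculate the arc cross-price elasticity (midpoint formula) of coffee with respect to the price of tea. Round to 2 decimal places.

0.90

ΔQ_A = 5463 − 6368 = -905; ΔP_B = 49.8 − 59 = -9.2.
Midpoints: Q̄_A = 5915.5, P̄_B = 54.40.
ε = (ΔQ_A/Q̄_A)/(ΔP_B/P̄_B) = (-905/5915.5)/(-9.2/54.40) ≈ 0.90.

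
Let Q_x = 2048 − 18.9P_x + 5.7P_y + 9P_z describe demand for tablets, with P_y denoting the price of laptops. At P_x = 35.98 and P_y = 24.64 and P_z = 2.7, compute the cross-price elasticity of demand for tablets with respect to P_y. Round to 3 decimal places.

0.092

At P_x = 35.98 and P_y = 24.64 and P_z = 2.7: Q_x = 1532.726.
∂Q_x/∂P_y = 5.7.
ε = (∂Q_x/∂P_y)(P_y/Q_x) = 5.7 × (24.64/1532.726) ≈ 0.092.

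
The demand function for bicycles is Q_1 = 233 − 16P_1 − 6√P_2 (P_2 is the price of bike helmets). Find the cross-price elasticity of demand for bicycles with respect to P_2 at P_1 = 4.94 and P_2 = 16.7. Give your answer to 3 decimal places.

-0.095

At P_1 = 4.94 and P_2 = 16.7: Q_1 = 129.441.
∂Q_1/∂P_2 = -6/(2√P_2) = -6/(2√16.7) = -0.7341.
ε = (∂Q_1/∂P_2)(P_2/Q_1) = -0.7341 × (16.7/129.441) ≈ -0.095.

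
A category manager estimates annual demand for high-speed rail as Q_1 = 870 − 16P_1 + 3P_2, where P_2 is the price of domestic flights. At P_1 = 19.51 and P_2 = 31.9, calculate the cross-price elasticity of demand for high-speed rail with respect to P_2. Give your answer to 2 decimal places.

At P_1 = 19.51 and P_2 = 31.9: Q_1 = 653.54.
∂Q_1/∂P_2 = 3.
ε = (∂Q_1/∂P_2)(P_2/Q_1) = 3 × (31.9/653.54) ≈ 0.15.

0.15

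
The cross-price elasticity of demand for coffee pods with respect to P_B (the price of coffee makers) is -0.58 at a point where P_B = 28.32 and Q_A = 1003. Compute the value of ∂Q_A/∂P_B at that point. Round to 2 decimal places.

ε = (∂Q_A/∂P_B)·(P_B/Q_A) ⇒ ∂Q_A/∂P_B = ε·Q_A/P_B = -0.58 × 1003/28.32 ≈ -20.54.

-20.54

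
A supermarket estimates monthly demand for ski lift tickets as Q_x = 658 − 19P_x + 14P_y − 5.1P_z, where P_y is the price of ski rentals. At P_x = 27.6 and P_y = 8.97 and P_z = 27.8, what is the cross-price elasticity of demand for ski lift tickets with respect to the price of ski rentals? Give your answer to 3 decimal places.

1.070

At P_x = 27.6 and P_y = 8.97 and P_z = 27.8: Q_x = 117.4.
∂Q_x/∂P_y = 14.
ε = (∂Q_x/∂P_y)(P_y/Q_x) = 14 × (8.97/117.4) ≈ 1.070.
Since ε > 0, ski lift tickets and ski rentals are substitutes.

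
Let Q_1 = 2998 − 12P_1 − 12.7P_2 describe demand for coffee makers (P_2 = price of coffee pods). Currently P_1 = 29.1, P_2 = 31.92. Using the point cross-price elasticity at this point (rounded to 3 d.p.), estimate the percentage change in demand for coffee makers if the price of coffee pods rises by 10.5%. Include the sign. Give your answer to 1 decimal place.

-1.9%

At P_1 = 29.1, P_2 = 31.92: Q_1 = 2243.416.
∂Q_1/∂P_2 = -12.7.
ε = (∂Q_1/∂P_2)(P_2/Q_1) = -12.7000 × 31.92/2243.416 ≈ -0.181.
%ΔQ_1 ≈ ε × %ΔP_2 = -0.181 × (10.5%) = -1.9%.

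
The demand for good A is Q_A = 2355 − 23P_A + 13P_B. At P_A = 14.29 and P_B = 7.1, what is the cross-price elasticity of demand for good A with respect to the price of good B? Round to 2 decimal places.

At P_A = 14.29 and P_B = 7.1: Q_A = 2118.63.
∂Q_A/∂P_B = 13.
ε = (∂Q_A/∂P_B)(P_B/Q_A) = 13 × (7.1/2118.63) ≈ 0.04.
Since ε > 0, good A and good B are substitutes.

0.04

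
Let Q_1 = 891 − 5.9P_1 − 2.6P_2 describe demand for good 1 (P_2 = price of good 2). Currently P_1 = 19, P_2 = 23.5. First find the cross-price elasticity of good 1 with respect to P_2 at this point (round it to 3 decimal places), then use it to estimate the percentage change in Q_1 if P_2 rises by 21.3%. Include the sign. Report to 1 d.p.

-1.8%

At P_1 = 19, P_2 = 23.5: Q_1 = 717.8.
∂Q_1/∂P_2 = -2.6.
ε = (∂Q_1/∂P_2)(P_2/Q_1) = -2.6000 × 23.5/717.8 ≈ -0.085.
%ΔQ_1 ≈ ε × %ΔP_2 = -0.085 × (21.3%) = -1.8%.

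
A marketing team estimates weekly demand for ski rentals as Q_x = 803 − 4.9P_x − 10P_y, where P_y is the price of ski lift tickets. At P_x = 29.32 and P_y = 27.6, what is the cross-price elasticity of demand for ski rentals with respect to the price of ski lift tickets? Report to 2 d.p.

-0.72

At P_x = 29.32 and P_y = 27.6: Q_x = 383.332.
∂Q_x/∂P_y = -10.
ε = (∂Q_x/∂P_y)(P_y/Q_x) = -10 × (27.6/383.332) ≈ -0.72.
Since ε < 0, ski rentals and ski lift tickets are complements.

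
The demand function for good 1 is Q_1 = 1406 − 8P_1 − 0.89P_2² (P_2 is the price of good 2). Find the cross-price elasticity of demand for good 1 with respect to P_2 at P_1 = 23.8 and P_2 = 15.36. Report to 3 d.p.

-0.418

At P_1 = 23.8 and P_2 = 15.36: Q_1 = 1005.623.
∂Q_1/∂P_2 = -1.78P_2 = -1.78(15.36) = -27.3408.
ε = (∂Q_1/∂P_2)(P_2/Q_1) = -27.3408 × (15.36/1005.623) ≈ -0.418.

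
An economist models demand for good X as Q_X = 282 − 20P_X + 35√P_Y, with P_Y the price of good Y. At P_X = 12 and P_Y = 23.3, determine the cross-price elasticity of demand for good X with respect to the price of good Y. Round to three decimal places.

0.400

At P_X = 12 and P_Y = 23.3: Q_X = 210.945.
∂Q_X/∂P_Y = 35/(2√P_Y) = 35/(2√23.3) = 3.6254.
ε = (∂Q_X/∂P_Y)(P_Y/Q_X) = 3.6254 × (23.3/210.945) ≈ 0.400.
ε > 0: substitutes.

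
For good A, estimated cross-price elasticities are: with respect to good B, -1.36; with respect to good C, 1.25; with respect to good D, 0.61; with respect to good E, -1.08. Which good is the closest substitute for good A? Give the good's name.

good C

Substitutes have ε > 0. Among the positive values, 1.25 (good C) is largest.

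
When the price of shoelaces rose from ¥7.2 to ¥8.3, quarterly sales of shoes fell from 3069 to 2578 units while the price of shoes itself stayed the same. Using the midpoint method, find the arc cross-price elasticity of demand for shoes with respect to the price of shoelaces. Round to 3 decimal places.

ΔQ_A = 2578 − 3069 = -491; ΔP_B = 8.3 − 7.2 = 1.1.
Midpoints: Q̄_A = 2823.5, P̄_B = 7.75.
ε = (ΔQ_A/Q̄_A)/(ΔP_B/P̄_B) = (-491/2823.5)/(1.1/7.75) ≈ -1.225.

-1.225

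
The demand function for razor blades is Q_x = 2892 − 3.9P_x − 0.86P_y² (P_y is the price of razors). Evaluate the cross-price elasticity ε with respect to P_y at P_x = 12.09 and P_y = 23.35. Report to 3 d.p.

-0.395

At P_x = 12.09 and P_y = 23.35: Q_x = 2375.958.
∂Q_x/∂P_y = -1.72P_y = -1.72(23.35) = -40.1620.
ε = (∂Q_x/∂P_y)(P_y/Q_x) = -40.1620 × (23.35/2375.958) ≈ -0.395.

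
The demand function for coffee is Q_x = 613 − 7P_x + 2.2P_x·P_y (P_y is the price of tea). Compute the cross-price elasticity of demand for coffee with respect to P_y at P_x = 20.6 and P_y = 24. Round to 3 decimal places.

0.699

At P_x = 20.6 and P_y = 24: Q_x = 1556.48.
∂Q_x/∂P_y = 2.2P_x = 2.2(20.6) = 45.3200.
ε = (∂Q_x/∂P_y)(P_y/Q_x) = 45.3200 × (24/1556.48) ≈ 0.699.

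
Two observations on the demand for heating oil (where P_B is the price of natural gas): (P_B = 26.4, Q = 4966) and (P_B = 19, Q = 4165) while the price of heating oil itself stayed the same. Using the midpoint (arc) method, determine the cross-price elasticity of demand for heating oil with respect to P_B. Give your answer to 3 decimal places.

ΔQ_A = 4165 − 4966 = -801; ΔP_B = 19 − 26.4 = -7.4.
Midpoints: Q̄_A = 4565.5, P̄_B = 22.70.
ε = (ΔQ_A/Q̄_A)/(ΔP_B/P̄_B) = (-801/4565.5)/(-7.4/22.70) ≈ 0.538.
ε > 0: heating oil and natural gas are substitutes.

0.538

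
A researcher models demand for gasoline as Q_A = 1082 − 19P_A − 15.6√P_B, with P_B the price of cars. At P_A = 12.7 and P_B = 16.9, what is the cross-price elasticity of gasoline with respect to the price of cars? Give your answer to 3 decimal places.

-0.041

At P_A = 12.7 and P_B = 16.9: Q_A = 776.569.
∂Q_A/∂P_B = -15.6/(2√P_B) = -15.6/(2√16.9) = -1.8974.
ε = (∂Q_A/∂P_B)(P_B/Q_A) = -1.8974 × (16.9/776.569) ≈ -0.041.
ε < 0: complements.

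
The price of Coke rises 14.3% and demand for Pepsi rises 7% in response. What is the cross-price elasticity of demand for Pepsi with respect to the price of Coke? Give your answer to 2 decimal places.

ε = (%ΔQ of Pepsi) / (%ΔP of Coke) = (7%) / (14.3%) ≈ 0.49.

0.49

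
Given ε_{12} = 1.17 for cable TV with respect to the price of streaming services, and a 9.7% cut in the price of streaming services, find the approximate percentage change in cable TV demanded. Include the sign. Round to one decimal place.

%ΔQ ≈ ε × %ΔP of streaming services = 1.17 × (-9.7%) = -11.3%.

-11.3%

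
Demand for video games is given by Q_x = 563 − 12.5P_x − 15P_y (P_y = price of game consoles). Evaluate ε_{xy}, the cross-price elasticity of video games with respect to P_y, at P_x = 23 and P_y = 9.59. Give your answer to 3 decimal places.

At P_x = 23 and P_y = 9.59: Q_x = 131.65.
∂Q_x/∂P_y = -15.
ε = (∂Q_x/∂P_y)(P_y/Q_x) = -15 × (9.59/131.65) ≈ -1.093.

-1.093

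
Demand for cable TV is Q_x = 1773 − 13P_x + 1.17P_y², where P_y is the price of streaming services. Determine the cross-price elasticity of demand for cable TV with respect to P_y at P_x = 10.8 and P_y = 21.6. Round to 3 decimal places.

0.501

At P_x = 10.8 and P_y = 21.6: Q_x = 2178.475.
∂Q_x/∂P_y = 2.34P_y = 2.34(21.6) = 50.5440.
ε = (∂Q_x/∂P_y)(P_y/Q_x) = 50.5440 × (21.6/2178.475) ≈ 0.501.
ε > 0: substitutes.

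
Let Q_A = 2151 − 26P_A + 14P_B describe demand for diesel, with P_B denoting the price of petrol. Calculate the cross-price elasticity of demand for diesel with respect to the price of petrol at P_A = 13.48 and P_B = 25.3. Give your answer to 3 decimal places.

0.164

At P_A = 13.48 and P_B = 25.3: Q_A = 2154.72.
∂Q_A/∂P_B = 14.
ε = (∂Q_A/∂P_B)(P_B/Q_A) = 14 × (25.3/2154.72) ≈ 0.164.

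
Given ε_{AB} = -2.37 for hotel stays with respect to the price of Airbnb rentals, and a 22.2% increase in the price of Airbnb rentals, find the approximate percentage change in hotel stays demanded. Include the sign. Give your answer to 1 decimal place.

%ΔQ ≈ ε × %ΔP of Airbnb rentals = -2.37 × (22.2%) = -52.6%.
Demand for hotel stays falls by about 52.6%.

-52.6%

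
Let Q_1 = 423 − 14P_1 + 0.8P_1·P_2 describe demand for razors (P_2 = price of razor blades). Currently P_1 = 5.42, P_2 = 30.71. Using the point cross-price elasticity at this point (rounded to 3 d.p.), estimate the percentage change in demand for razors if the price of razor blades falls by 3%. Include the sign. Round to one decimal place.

At P_1 = 5.42, P_2 = 30.71: Q_1 = 480.279.
∂Q_1/∂P_2 = 0.8P_1 = 4.3360.
ε = (∂Q_1/∂P_2)(P_2/Q_1) = 4.3360 × 30.71/480.279 ≈ 0.277.
%ΔQ_1 ≈ ε × %ΔP_2 = 0.277 × (-3%) = -0.8%.

-0.8%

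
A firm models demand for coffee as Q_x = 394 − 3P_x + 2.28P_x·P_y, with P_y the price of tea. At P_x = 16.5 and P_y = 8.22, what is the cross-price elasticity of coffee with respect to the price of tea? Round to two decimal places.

0.47

At P_x = 16.5 and P_y = 8.22: Q_x = 653.736.
∂Q_x/∂P_y = 2.28P_x = 2.28(16.5) = 37.6200.
ε = (∂Q_x/∂P_y)(P_y/Q_x) = 37.6200 × (8.22/653.736) ≈ 0.47.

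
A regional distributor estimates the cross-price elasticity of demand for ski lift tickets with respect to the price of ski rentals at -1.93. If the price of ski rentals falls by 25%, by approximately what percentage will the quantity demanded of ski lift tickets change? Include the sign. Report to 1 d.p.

48.3%

%ΔQ ≈ ε × %ΔP of ski rentals = -1.93 × (-25%) = 48.3%.
Demand for ski lift tickets rises by about 48.3%.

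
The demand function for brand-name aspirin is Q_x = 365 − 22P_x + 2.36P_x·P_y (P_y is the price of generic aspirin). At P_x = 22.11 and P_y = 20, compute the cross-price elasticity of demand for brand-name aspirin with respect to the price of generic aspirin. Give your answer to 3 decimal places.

1.132

At P_x = 22.11 and P_y = 20: Q_x = 922.172.
∂Q_x/∂P_y = 2.36P_x = 2.36(22.11) = 52.1796.
ε = (∂Q_x/∂P_y)(P_y/Q_x) = 52.1796 × (20/922.172) ≈ 1.132.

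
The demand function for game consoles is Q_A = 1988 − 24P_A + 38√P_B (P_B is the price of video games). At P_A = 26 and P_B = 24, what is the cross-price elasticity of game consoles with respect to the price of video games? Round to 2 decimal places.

0.06

At P_A = 26 and P_B = 24: Q_A = 1550.161.
∂Q_A/∂P_B = 38/(2√P_B) = 38/(2√24) = 3.8784.
ε = (∂Q_A/∂P_B)(P_B/Q_A) = 3.8784 × (24/1550.161) ≈ 0.06.
ε > 0: substitutes.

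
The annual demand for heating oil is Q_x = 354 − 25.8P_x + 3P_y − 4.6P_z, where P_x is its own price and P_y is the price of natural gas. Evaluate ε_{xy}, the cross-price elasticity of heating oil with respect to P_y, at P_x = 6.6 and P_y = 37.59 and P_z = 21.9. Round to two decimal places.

0.58

At P_x = 6.6 and P_y = 37.59 and P_z = 21.9: Q_x = 195.75.
∂Q_x/∂P_y = 3.
ε = (∂Q_x/∂P_y)(P_y/Q_x) = 3 × (37.59/195.75) ≈ 0.58.
Since ε > 0, heating oil and natural gas are substitutes.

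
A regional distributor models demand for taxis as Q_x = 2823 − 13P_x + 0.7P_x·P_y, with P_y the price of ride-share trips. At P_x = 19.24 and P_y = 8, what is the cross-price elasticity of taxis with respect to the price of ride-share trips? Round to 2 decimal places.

At P_x = 19.24 and P_y = 8: Q_x = 2680.624.
∂Q_x/∂P_y = 0.7P_x = 0.7(19.24) = 13.4680.
ε = (∂Q_x/∂P_y)(P_y/Q_x) = 13.4680 × (8/2680.624) ≈ 0.04.
ε > 0: substitutes.

0.04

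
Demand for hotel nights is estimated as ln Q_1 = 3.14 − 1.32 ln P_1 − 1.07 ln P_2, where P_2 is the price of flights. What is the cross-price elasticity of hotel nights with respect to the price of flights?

-1.07

In a log-linear (constant-elasticity) demand function, the coefficient on ln P_2 is the cross-price elasticity.
ε = -1.07. Negative, so hotel nights and flights are complements.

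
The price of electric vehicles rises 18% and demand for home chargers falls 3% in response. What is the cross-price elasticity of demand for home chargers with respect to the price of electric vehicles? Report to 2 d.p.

-0.17

ε = (%ΔQ of home chargers) / (%ΔP of electric vehicles) = (-3%) / (18%) ≈ -0.17.
Negative cross-price elasticity: complements.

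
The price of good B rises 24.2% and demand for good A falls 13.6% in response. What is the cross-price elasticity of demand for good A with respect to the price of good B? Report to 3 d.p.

-0.562

ε = (%ΔQ of good A) / (%ΔP of good B) = (-13.6%) / (24.2%) ≈ -0.562.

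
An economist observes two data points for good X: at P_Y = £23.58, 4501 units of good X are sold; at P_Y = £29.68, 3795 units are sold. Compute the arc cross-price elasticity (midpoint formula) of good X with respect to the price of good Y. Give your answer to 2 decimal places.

-0.74

ΔQ_X = 3795 − 4501 = -706; ΔP_Y = 29.68 − 23.58 = 6.1.
Midpoints: Q̄_X = 4148.0, P̄_Y = 26.63.
ε = (ΔQ_X/Q̄_X)/(ΔP_Y/P̄_Y) = (-706/4148.0)/(6.1/26.63) ≈ -0.74.
ε < 0: good X and good Y are complements.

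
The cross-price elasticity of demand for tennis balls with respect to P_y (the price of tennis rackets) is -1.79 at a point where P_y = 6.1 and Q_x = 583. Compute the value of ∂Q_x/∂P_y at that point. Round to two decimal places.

-171.08

ε = (∂Q_x/∂P_y)·(P_y/Q_x) ⇒ ∂Q_x/∂P_y = ε·Q_x/P_y = -1.79 × 583/6.1 ≈ -171.08.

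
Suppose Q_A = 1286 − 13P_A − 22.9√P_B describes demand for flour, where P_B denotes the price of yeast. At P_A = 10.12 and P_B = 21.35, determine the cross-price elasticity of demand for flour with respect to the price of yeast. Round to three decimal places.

-0.050

At P_A = 10.12 and P_B = 21.35: Q_A = 1048.628.
∂Q_A/∂P_B = -22.9/(2√P_B) = -22.9/(2√21.35) = -2.4780.
ε = (∂Q_A/∂P_B)(P_B/Q_A) = -2.4780 × (21.35/1048.628) ≈ -0.050.
ε < 0: complements.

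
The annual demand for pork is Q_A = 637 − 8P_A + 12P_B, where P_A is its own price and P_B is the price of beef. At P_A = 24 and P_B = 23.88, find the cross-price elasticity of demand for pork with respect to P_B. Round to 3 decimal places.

0.392

At P_A = 24 and P_B = 23.88: Q_A = 731.56.
∂Q_A/∂P_B = 12.
ε = (∂Q_A/∂P_B)(P_B/Q_A) = 12 × (23.88/731.56) ≈ 0.392.
Since ε > 0, pork and beef are substitutes.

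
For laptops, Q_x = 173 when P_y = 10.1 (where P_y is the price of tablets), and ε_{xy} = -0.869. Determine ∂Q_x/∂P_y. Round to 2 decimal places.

-14.88

ε = (∂Q_x/∂P_y)·(P_y/Q_x) ⇒ ∂Q_x/∂P_y = ε·Q_x/P_y = -0.869 × 173/10.1 ≈ -14.88.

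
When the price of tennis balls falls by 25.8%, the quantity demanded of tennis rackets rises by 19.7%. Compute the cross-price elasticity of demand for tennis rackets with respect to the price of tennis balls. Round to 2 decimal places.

ε = (%ΔQ of tennis rackets) / (%ΔP of tennis balls) = (19.7%) / (-25.8%) ≈ -0.76.
Negative cross-price elasticity: complements.

-0.76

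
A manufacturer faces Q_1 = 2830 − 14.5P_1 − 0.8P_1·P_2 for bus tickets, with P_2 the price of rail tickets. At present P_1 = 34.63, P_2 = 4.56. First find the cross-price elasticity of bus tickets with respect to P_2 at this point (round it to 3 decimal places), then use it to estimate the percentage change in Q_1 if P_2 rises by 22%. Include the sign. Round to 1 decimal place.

-1.3%

At P_1 = 34.63, P_2 = 4.56: Q_1 = 2201.535.
∂Q_1/∂P_2 = -0.8P_1 = -27.7040.
ε = (∂Q_1/∂P_2)(P_2/Q_1) = -27.7040 × 4.56/2201.535 ≈ -0.057.
%ΔQ_1 ≈ ε × %ΔP_2 = -0.057 × (22%) = -1.3%.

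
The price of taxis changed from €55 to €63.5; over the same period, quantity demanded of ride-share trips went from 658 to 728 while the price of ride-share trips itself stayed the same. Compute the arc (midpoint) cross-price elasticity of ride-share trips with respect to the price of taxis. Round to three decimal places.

0.704

ΔQ_A = 728 − 658 = 70; ΔP_B = 63.5 − 55 = 8.5.
Midpoints: Q̄_A = 693.0, P̄_B = 59.25.
ε = (ΔQ_A/Q̄_A)/(ΔP_B/P̄_B) = (70/693.0)/(8.5/59.25) ≈ 0.704.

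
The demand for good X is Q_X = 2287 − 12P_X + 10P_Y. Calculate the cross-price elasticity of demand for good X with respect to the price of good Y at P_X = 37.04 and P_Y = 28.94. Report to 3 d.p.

At P_X = 37.04 and P_Y = 28.94: Q_X = 2131.92.
∂Q_X/∂P_Y = 10.
ε = (∂Q_X/∂P_Y)(P_Y/Q_X) = 10 × (28.94/2131.92) ≈ 0.136.

0.136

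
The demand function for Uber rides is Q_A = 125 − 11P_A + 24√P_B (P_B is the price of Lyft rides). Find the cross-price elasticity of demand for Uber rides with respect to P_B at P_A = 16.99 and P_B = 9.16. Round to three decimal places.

At P_A = 16.99 and P_B = 9.16: Q_A = 10.747.
∂Q_A/∂P_B = 24/(2√P_B) = 24/(2√9.16) = 3.9649.
ε = (∂Q_A/∂P_B)(P_B/Q_A) = 3.9649 × (9.16/10.747) ≈ 3.379.

3.379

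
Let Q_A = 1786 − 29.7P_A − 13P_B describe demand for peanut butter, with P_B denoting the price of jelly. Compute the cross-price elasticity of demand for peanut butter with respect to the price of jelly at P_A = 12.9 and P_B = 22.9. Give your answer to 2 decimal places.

At P_A = 12.9 and P_B = 22.9: Q_A = 1105.17.
∂Q_A/∂P_B = -13.
ε = (∂Q_A/∂P_B)(P_B/Q_A) = -13 × (22.9/1105.17) ≈ -0.27.

-0.27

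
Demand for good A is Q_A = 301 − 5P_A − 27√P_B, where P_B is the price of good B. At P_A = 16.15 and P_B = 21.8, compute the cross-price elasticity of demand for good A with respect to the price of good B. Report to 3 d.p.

-0.669

At P_A = 16.15 and P_B = 21.8: Q_A = 94.186.
∂Q_A/∂P_B = -27/(2√P_B) = -27/(2√21.8) = -2.8914.
ε = (∂Q_A/∂P_B)(P_B/Q_A) = -2.8914 × (21.8/94.186) ≈ -0.669.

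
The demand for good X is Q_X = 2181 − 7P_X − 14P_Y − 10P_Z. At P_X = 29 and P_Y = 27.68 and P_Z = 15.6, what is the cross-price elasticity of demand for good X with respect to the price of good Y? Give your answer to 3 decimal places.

At P_X = 29 and P_Y = 27.68 and P_Z = 15.6: Q_X = 1434.48.
∂Q_X/∂P_Y = -14.
ε = (∂Q_X/∂P_Y)(P_Y/Q_X) = -14 × (27.68/1434.48) ≈ -0.270.

-0.270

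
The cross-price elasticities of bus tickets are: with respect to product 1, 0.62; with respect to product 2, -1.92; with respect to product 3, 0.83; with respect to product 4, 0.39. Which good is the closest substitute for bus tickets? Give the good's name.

Substitutes have ε > 0. Among the positive values, 0.83 (product 3) is largest.

product 3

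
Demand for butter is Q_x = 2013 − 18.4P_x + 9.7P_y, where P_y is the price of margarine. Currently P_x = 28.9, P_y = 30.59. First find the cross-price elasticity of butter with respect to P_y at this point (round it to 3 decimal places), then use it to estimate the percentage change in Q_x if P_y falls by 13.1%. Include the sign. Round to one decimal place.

-2.2%

At P_x = 28.9, P_y = 30.59: Q_x = 1777.963.
∂Q_x/∂P_y = 9.7.
ε = (∂Q_x/∂P_y)(P_y/Q_x) = 9.7000 × 30.59/1777.963 ≈ 0.167.
%ΔQ_x ≈ ε × %ΔP_y = 0.167 × (-13.1%) = -2.2%.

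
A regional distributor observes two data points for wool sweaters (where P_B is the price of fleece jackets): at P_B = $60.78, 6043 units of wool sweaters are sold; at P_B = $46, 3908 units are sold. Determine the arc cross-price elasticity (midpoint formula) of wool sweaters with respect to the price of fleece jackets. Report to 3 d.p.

1.550

ΔQ_A = 3908 − 6043 = -2135; ΔP_B = 46 − 60.78 = -14.78.
Midpoints: Q̄_A = 4975.5, P̄_B = 53.39.
ε = (ΔQ_A/Q̄_A)/(ΔP_B/P̄_B) = (-2135/4975.5)/(-14.78/53.39) ≈ 1.550.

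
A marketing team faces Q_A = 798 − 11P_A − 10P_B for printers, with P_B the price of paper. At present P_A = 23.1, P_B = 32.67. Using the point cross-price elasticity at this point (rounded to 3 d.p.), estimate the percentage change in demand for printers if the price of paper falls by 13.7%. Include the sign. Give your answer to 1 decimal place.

20.6%

At P_A = 23.1, P_B = 32.67: Q_A = 217.2.
∂Q_A/∂P_B = -10.
ε = (∂Q_A/∂P_B)(P_B/Q_A) = -10.0000 × 32.67/217.2 ≈ -1.504.
%ΔQ_A ≈ ε × %ΔP_B = -1.504 × (-13.7%) = 20.6%.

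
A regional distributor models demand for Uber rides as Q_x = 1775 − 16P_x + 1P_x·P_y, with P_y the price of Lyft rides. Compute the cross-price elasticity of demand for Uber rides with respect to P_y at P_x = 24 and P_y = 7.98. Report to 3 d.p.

At P_x = 24 and P_y = 7.98: Q_x = 1582.52.
∂Q_x/∂P_y = 1P_x = 1(24) = 24.0000.
ε = (∂Q_x/∂P_y)(P_y/Q_x) = 24.0000 × (7.98/1582.52) ≈ 0.121.

0.121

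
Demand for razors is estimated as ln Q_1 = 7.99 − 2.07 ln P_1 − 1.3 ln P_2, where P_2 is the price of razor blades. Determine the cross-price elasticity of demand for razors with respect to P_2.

In a log-linear (constant-elasticity) demand function, the coefficient on ln P_2 is the cross-price elasticity.
ε = -1.30. Negative, so razors and razor blades are complements.

-1.30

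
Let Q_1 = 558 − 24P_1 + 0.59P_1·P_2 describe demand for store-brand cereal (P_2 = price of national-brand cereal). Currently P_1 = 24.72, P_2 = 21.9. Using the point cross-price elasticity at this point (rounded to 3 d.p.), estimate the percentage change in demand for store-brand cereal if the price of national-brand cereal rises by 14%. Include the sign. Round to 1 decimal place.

15.7%

At P_1 = 24.72, P_2 = 21.9: Q_1 = 284.127.
∂Q_1/∂P_2 = 0.59P_1 = 14.5848.
ε = (∂Q_1/∂P_2)(P_2/Q_1) = 14.5848 × 21.9/284.127 ≈ 1.124.
%ΔQ_1 ≈ ε × %ΔP_2 = 1.124 × (14%) = 15.7%.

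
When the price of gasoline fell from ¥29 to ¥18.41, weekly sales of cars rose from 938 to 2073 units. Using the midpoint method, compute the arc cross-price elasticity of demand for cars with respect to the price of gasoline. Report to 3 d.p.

ΔQ_A = 2073 − 938 = 1135; ΔP_B = 18.41 − 29 = -10.59.
Midpoints: Q̄_A = 1505.5, P̄_B = 23.70.
ε = (ΔQ_A/Q̄_A)/(ΔP_B/P̄_B) = (1135/1505.5)/(-10.59/23.70) ≈ -1.688.
ε < 0: cars and gasoline are complements.

-1.688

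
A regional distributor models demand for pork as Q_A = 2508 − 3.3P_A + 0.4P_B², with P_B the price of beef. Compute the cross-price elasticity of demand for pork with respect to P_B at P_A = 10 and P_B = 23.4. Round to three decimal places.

At P_A = 10 and P_B = 23.4: Q_A = 2694.024.
∂Q_A/∂P_B = 0.8P_B = 0.8(23.4) = 18.7200.
ε = (∂Q_A/∂P_B)(P_B/Q_A) = 18.7200 × (23.4/2694.024) ≈ 0.163.

0.163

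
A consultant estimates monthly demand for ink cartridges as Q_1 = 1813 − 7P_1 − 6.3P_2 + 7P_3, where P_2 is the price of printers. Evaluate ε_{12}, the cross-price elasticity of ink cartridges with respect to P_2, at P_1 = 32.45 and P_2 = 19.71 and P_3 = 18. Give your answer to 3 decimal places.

-0.078

At P_1 = 32.45 and P_2 = 19.71 and P_3 = 18: Q_1 = 1587.677.
∂Q_1/∂P_2 = -6.3.
ε = (∂Q_1/∂P_2)(P_2/Q_1) = -6.3 × (19.71/1587.677) ≈ -0.078.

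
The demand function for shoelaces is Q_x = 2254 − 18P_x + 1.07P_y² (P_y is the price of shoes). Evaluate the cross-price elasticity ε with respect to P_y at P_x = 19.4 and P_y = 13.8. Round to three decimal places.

0.193

At P_x = 19.4 and P_y = 13.8: Q_x = 2108.571.
∂Q_x/∂P_y = 2.14P_y = 2.14(13.8) = 29.5320.
ε = (∂Q_x/∂P_y)(P_y/Q_x) = 29.5320 × (13.8/2108.571) ≈ 0.193.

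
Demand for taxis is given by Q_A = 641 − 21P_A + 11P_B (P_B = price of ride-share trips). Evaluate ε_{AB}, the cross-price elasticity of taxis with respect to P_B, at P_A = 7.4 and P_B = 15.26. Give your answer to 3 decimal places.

At P_A = 7.4 and P_B = 15.26: Q_A = 653.46.
∂Q_A/∂P_B = 11.
ε = (∂Q_A/∂P_B)(P_B/Q_A) = 11 × (15.26/653.46) ≈ 0.257.

0.257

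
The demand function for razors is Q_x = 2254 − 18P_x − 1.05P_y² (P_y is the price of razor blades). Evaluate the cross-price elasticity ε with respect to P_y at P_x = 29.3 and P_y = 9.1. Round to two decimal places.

At P_x = 29.3 and P_y = 9.1: Q_x = 1639.649.
∂Q_x/∂P_y = -2.1P_y = -2.1(9.1) = -19.1100.
ε = (∂Q_x/∂P_y)(P_y/Q_x) = -19.1100 × (9.1/1639.649) ≈ -0.11.
ε < 0: complements.

-0.11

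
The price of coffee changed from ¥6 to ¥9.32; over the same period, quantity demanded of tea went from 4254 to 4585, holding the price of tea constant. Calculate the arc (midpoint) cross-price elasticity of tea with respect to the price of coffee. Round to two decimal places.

ΔQ_A = 4585 − 4254 = 331; ΔP_B = 9.32 − 6 = 3.32.
Midpoints: Q̄_A = 4419.5, P̄_B = 7.66.
ε = (ΔQ_A/Q̄_A)/(ΔP_B/P̄_B) = (331/4419.5)/(3.32/7.66) ≈ 0.17.

0.17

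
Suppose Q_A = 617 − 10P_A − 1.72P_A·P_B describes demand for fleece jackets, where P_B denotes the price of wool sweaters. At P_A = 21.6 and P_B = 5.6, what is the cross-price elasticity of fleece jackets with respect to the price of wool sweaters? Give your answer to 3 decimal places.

At P_A = 21.6 and P_B = 5.6: Q_A = 192.949.
∂Q_A/∂P_B = -1.72P_A = -1.72(21.6) = -37.1520.
ε = (∂Q_A/∂P_B)(P_B/Q_A) = -37.1520 × (5.6/192.949) ≈ -1.078.
ε < 0: complements.

-1.078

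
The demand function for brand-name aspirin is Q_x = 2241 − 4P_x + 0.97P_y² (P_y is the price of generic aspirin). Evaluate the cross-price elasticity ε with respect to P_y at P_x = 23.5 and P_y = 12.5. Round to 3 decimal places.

0.132

At P_x = 23.5 and P_y = 12.5: Q_x = 2298.562.
∂Q_x/∂P_y = 1.94P_y = 1.94(12.5) = 24.2500.
ε = (∂Q_x/∂P_y)(P_y/Q_x) = 24.2500 × (12.5/2298.562) ≈ 0.132.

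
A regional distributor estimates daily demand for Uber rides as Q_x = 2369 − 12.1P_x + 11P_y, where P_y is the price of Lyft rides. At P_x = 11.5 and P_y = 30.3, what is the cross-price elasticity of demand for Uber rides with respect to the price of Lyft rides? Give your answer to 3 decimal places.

At P_x = 11.5 and P_y = 30.3: Q_x = 2563.15.
∂Q_x/∂P_y = 11.
ε = (∂Q_x/∂P_y)(P_y/Q_x) = 11 × (30.3/2563.15) ≈ 0.130.

0.130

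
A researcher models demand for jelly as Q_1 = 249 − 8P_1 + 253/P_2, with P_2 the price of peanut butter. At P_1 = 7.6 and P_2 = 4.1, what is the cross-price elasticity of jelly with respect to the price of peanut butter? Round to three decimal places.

At P_1 = 7.6 and P_2 = 4.1: Q_1 = 249.907.
∂Q_1/∂P_2 = −253/P_2² = -15.0506.
ε = (∂Q_1/∂P_2)(P_2/Q_1) = -15.0506 × (4.1/249.907) ≈ -0.247.
ε < 0: complements.

-0.247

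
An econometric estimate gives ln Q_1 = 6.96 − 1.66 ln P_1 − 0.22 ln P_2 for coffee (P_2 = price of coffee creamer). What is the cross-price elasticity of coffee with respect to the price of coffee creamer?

-0.22

In a log-linear (constant-elasticity) demand function, the coefficient on ln P_2 is the cross-price elasticity.
ε = -0.22. Negative, so coffee and coffee creamer are complements.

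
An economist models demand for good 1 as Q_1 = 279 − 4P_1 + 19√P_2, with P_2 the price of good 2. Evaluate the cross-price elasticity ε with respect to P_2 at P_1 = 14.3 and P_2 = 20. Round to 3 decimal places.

0.138

At P_1 = 14.3 and P_2 = 20: Q_1 = 306.771.
∂Q_1/∂P_2 = 19/(2√P_2) = 19/(2√20) = 2.1243.
ε = (∂Q_1/∂P_2)(P_2/Q_1) = 2.1243 × (20/306.771) ≈ 0.138.
ε > 0: substitutes.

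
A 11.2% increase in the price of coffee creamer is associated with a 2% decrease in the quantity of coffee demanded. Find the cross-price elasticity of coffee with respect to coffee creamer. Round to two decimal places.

-0.18

ε = (%ΔQ of coffee) / (%ΔP of coffee creamer) = (-2%) / (11.2%) ≈ -0.18.
Negative cross-price elasticity: complements.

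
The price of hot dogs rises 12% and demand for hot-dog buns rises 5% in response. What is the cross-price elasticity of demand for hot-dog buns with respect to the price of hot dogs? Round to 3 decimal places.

ε = (%ΔQ of hot-dog buns) / (%ΔP of hot dogs) = (5%) / (12%) ≈ 0.417.

0.417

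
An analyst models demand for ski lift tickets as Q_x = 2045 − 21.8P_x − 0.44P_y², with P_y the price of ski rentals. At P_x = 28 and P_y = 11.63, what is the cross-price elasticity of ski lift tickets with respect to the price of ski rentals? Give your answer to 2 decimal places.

At P_x = 28 and P_y = 11.63: Q_x = 1375.087.
∂Q_x/∂P_y = -0.88P_y = -0.88(11.63) = -10.2344.
ε = (∂Q_x/∂P_y)(P_y/Q_x) = -10.2344 × (11.63/1375.087) ≈ -0.09.
ε < 0: complements.

-0.09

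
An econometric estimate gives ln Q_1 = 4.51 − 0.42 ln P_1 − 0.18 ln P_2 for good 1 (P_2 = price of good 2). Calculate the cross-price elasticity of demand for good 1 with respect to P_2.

In a log-linear (constant-elasticity) demand function, the coefficient on ln P_2 is the cross-price elasticity.
ε = -0.18. Negative, so good 1 and good 2 are complements.

-0.18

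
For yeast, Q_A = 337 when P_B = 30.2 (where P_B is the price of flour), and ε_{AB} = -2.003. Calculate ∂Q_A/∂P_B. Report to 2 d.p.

-22.35

ε = (∂Q_A/∂P_B)·(P_B/Q_A) ⇒ ∂Q_A/∂P_B = ε·Q_A/P_B = -2.003 × 337/30.2 ≈ -22.35.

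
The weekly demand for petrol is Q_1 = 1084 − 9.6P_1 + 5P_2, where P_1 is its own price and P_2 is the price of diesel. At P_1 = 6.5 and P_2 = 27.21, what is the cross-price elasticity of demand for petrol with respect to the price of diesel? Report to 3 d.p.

At P_1 = 6.5 and P_2 = 27.21: Q_1 = 1157.65.
∂Q_1/∂P_2 = 5.
ε = (∂Q_1/∂P_2)(P_2/Q_1) = 5 × (27.21/1157.65) ≈ 0.118.
Since ε > 0, petrol and diesel are substitutes.

0.118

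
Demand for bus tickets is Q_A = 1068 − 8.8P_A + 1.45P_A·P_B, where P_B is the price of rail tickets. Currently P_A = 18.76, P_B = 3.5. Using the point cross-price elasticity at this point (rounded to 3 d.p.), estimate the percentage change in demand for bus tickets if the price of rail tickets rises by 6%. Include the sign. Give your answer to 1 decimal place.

0.6%

At P_A = 18.76, P_B = 3.5: Q_A = 998.119.
∂Q_A/∂P_B = 1.45P_A = 27.2020.
ε = (∂Q_A/∂P_B)(P_B/Q_A) = 27.2020 × 3.5/998.119 ≈ 0.095.
%ΔQ_A ≈ ε × %ΔP_B = 0.095 × (6%) = 0.6%.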